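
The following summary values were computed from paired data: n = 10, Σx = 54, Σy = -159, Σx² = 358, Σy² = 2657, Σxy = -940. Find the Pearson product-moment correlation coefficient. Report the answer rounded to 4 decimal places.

-0.8799

Numerator: nΣxy − (Σx)(Σy) = 10·(-940) − (54)(-159) = -814
Denominator: √[(nΣx²−(Σx)²)(nΣy²−(Σy)²)]
  nΣx²−(Σx)² = 10·358 − 2916 = 664;  nΣy²−(Σy)² = 10·2657 − 25281 = 1289
  √(664·1289) = √855896 = 925.1465
r = -814 / 925.1465 = -0.8799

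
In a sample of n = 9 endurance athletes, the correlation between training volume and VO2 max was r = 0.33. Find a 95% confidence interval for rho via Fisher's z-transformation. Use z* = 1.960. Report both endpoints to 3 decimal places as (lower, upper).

(-0.428, 0.815)

z_r = atanh(0.33) = 0.342828;  SE = 1/√(n−3) = 1/√6 = 0.408248
z-limits: 0.342828 ± 1.960·0.408248 = 0.342828 ± 0.800166 = [-0.457338, 1.142994]
ρ-limits: (tanh -0.457338, tanh 1.142994) = (-0.428, 0.815)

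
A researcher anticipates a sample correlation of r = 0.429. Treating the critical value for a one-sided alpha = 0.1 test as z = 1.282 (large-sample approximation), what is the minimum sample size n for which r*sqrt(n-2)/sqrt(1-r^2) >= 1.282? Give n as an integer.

Need r·√(n−2)/√(1−r²) ≥ 1.282
√(n−2) ≥ 1.282·√(1−0.184041) / 0.429 = 1.282·0.903304 / 0.429 = 2.6994
n−2 ≥ 7.2868  ⇒  n ≥ 9.2868
Smallest integer n = 10

10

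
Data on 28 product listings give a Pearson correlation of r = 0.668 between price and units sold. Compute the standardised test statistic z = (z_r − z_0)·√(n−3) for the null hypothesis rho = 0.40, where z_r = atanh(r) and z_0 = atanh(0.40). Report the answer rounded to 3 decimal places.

1.917

z_r = atanh(0.668) = 0.807123,  z_0 = atanh(0.40) = 0.423649
SE = 1/√(n−3) = 1/√25 = 0.200000
z = (z_r − z_0)/SE = (0.807123 − 0.423649) / 0.200000 = 0.383474 / 0.200000 = 1.917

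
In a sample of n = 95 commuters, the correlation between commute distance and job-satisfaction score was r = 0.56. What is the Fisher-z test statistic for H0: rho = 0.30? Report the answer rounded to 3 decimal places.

Fisher z: atanh(0.56) = 0.632833, atanh(0.30) = 0.309520
z = (z_r − z_0)·√(n−3) = (0.632833 − 0.309520)·√92 = 0.323313 · 9.591663 = 3.101

3.101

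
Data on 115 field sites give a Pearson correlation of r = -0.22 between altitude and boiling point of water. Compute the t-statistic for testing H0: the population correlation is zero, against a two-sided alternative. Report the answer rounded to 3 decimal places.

-2.397

1 − r² = 1 − 0.0484 = 0.9516;  √(1−r²) = 0.975500
√(n−2) = √113 = 10.630146
t = r·√(n−2)/√(1−r²) = -0.22 · 10.630146 / 0.975500 = -2.397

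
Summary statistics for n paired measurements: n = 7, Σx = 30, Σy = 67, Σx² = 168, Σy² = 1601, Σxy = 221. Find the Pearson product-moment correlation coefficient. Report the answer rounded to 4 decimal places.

-0.3400

Numerator: nΣxy − (Σx)(Σy) = 7·221 − (30)(67) = -463
Denominator: √[(nΣx²−(Σx)²)(nΣy²−(Σy)²)]
  nΣx²−(Σx)² = 7·168 − 900 = 276;  nΣy²−(Σy)² = 7·1601 − 4489 = 6718
  √(276·6718) = √1854168 = 1361.6784
r = -463 / 1361.6784 = -0.3400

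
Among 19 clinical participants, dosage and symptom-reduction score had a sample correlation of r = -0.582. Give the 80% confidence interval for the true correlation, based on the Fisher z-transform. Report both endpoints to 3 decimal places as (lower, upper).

(-0.756, -0.332)

z_r = atanh(-0.582) = -0.665482;  SE = 1/√(n−3) = 1/√16 = 0.250000
z-limits: -0.665482 ± 1.282·0.250000 = -0.665482 ± 0.320500 = [-0.985982, -0.344982]
ρ-limits: (tanh -0.985982, tanh -0.344982) = (-0.756, -0.332)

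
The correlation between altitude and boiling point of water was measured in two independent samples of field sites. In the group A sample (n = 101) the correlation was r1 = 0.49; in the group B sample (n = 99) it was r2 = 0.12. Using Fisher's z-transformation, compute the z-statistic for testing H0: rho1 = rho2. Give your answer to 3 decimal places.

z1 = atanh(0.49) = 0.536060,  z2 = atanh(0.12) = 0.120581
SE = √(1/(n1−3) + 1/(n2−3)) = √(1/98 + 1/96) = √(0.0102041 + 0.0104167) = √0.0206208 = 0.143599
z = (z1 − z2)/SE = (0.536060 − 0.120581) / 0.143599 = 0.415479 / 0.143599 = 2.893

2.893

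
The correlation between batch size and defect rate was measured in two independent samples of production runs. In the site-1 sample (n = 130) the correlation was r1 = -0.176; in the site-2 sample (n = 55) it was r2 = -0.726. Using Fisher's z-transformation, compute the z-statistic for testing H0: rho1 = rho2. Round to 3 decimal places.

Fisher z-transforms: z1 = atanh(-0.176) = -0.177852, z2 = atanh(-0.726) = -0.920217; difference d = 0.742365
Var(d) = 1/127 + 1/52 = 0.0078740 + 0.0192308 = 0.0271048
z = d/√Var(d) = 0.742365 / √0.0271048 = 0.742365 / 0.164635 = 4.509

4.509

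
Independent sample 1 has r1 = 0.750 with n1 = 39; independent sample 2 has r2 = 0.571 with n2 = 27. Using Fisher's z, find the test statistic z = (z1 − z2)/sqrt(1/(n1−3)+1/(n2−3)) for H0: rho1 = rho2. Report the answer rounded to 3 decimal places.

1.229

z1 = atanh(0.750) = 0.972955,  z2 = atanh(0.571) = 0.649005
SE = √(1/(n1−3) + 1/(n2−3)) = √(1/36 + 1/24) = √(0.0277778 + 0.0416667) = √0.0694445 = 0.263523
z = (z1 − z2)/SE = (0.972955 − 0.649005) / 0.263523 = 0.323950 / 0.263523 = 1.229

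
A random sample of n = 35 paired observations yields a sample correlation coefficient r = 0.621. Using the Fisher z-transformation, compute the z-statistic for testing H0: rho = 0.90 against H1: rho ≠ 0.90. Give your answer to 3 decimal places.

Fisher z: atanh(0.621) = 0.726631, atanh(0.90) = 1.472219
z = (z_r − z_0)·√(n−3) = (0.726631 − 1.472219)·√32 = -0.745588 · 5.656854 = -4.218

-4.218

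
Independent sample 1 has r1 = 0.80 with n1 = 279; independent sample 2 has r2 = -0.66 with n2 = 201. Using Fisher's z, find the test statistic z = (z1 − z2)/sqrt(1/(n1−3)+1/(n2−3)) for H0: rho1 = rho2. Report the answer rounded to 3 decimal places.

z1 = atanh(0.80) = 1.098612,  z2 = atanh(-0.66) = -0.792814
SE = √(1/(n1−3) + 1/(n2−3)) = √(1/276 + 1/198) = √(0.0036232 + 0.0050505) = √0.0086737 = 0.093133
z = (z1 − z2)/SE = (1.098612 − (-0.792814)) / 0.093133 = 1.891426 / 0.093133 = 20.309

20.309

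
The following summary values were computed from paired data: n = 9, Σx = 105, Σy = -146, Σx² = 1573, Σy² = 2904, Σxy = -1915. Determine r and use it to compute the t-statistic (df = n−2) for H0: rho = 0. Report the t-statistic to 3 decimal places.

S_xy = nΣxy − ΣxΣy = 9·(-1915) − 105·(-146) = -17235 − (-15330) = -1905
S_xx = nΣx² − (Σx)² = 9·1573 − 105² = 14157 − 11025 = 3132
S_yy = nΣy² − (Σy)² = 9·2904 − (-146)² = 26136 − 21316 = 4820
r = S_xy / √(S_xx·S_yy) = -1905 / √(3132·4820) = -1905 / √15096240 = -1905 / 3885.3880 = -0.4903
t = r·√(n−2)/√(1−r²) = -0.4903·√7 / √(1−0.240394) = -1.297212 / 0.871554 = -1.488

-1.488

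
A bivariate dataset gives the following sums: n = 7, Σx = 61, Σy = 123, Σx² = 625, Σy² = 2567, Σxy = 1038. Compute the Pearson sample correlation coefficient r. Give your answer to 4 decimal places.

-0.1739

S_xy = nΣxy − ΣxΣy = 7·1038 − 61·123 = 7266 − 7503 = -237
S_xx = nΣx² − (Σx)² = 7·625 − 61² = 4375 − 3721 = 654
S_yy = nΣy² − (Σy)² = 7·2567 − 123² = 17969 − 15129 = 2840
r = S_xy / √(S_xx·S_yy) = -237 / √(654·2840) = -237 / √1857360 = -237 / 1362.8500 = -0.1739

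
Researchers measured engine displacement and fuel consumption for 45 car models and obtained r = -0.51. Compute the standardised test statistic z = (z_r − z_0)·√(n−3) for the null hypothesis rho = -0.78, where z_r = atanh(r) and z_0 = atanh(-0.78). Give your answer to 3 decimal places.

Fisher z: atanh(-0.51) = -0.562730, atanh(-0.78) = -1.045371
z = (z_r − z_0)·√(n−3) = (-0.562730 − (-1.045371))·√42 = 0.482641 · 6.480741 = 3.128

3.128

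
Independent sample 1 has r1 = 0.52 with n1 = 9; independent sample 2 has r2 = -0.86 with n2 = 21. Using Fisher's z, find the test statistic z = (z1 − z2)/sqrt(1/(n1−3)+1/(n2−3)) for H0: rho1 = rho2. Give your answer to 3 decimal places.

z1 = atanh(0.52) = 0.576340,  z2 = atanh(-0.86) = -1.293345
SE = √(1/(n1−3) + 1/(n2−3)) = √(1/6 + 1/18) = √(0.1666667 + 0.0555556) = √0.2222223 = 0.471405
z = (z1 − z2)/SE = (0.576340 − (-1.293345)) / 0.471405 = 1.869685 / 0.471405 = 3.966

3.966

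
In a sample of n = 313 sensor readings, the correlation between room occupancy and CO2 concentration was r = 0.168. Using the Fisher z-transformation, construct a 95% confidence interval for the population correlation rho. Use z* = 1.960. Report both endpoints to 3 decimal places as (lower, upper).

(0.058, 0.274)

Fisher z: z_r = atanh(r) = ½·ln((1+0.168)/(1−0.168)) = 0.169608
SE(z) = 1/√(n−3) = 1/√310 = 0.056796
95% ⇒ z* = 1.960; margin = 1.960·0.056796 = 0.111320
CI on z-scale: (0.058288, 0.280928)
Back-transform: tanh(0.058288) = 0.058222, tanh(0.280928) = 0.273764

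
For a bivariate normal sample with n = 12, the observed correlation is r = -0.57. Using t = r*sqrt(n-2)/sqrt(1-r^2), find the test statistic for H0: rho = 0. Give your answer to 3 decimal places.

1 − r² = 1 − 0.3249 = 0.6751;  √(1−r²) = 0.821645
√(n−2) = √10 = 3.162278
t = r·√(n−2)/√(1−r²) = -0.57 · 3.162278 / 0.821645 = -2.194

-2.194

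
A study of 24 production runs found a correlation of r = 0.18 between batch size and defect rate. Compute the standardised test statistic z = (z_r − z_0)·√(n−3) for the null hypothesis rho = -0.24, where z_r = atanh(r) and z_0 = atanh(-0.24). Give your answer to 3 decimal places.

z_r = atanh(0.18) = 0.181983,  z_0 = atanh(-0.24) = -0.244774
SE = 1/√(n−3) = 1/√21 = 0.218218
z = (z_r − z_0)/SE = (0.181983 − (-0.244774)) / 0.218218 = 0.426757 / 0.218218 = 1.956

1.956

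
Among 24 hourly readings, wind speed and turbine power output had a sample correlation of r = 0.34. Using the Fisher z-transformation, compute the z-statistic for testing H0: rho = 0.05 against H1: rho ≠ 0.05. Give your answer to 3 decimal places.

1.393

z_r = atanh(0.34) = 0.354093,  z_0 = atanh(0.05) = 0.050042
SE = 1/√(n−3) = 1/√21 = 0.218218
z = (z_r − z_0)/SE = (0.354093 − 0.050042) / 0.218218 = 0.304051 / 0.218218 = 1.393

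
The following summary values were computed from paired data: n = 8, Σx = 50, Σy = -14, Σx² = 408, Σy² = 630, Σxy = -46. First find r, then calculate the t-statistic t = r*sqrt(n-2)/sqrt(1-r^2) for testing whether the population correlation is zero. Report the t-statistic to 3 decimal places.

Numerator: nΣxy − (Σx)(Σy) = 8·(-46) − (50)(-14) = 332
Denominator: √[(nΣx²−(Σx)²)(nΣy²−(Σy)²)]
  nΣx²−(Σx)² = 8·408 − 2500 = 764;  nΣy²−(Σy)² = 8·630 − 196 = 4844
  √(764·4844) = √3700816 = 1923.7505
r = 332 / 1923.7505 = 0.1726
t = r·√(n−2)/√(1−r²) = 0.1726·√6 / √(1−0.029791) = 0.422782 / 0.984992 = 0.429

0.429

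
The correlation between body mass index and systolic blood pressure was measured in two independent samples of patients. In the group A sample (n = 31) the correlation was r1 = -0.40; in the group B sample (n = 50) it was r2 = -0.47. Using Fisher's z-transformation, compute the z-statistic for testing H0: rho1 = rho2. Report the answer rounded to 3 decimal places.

0.362

Fisher z-transforms: z1 = atanh(-0.40) = -0.423649, z2 = atanh(-0.47) = -0.510070; difference d = 0.086421
Var(d) = 1/28 + 1/47 = 0.0357143 + 0.0212766 = 0.0569909
z = d/√Var(d) = 0.086421 / √0.0569909 = 0.086421 / 0.238728 = 0.362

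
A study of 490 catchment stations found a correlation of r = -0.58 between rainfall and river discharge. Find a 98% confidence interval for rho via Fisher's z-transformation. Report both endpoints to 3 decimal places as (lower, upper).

(-0.646, -0.506)

z_r = atanh(-0.58) = -0.662463;  SE = 1/√(n−3) = 1/√487 = 0.045314
z-limits: -0.662463 ± 2.326·0.045314 = -0.662463 ± 0.105400 = [-0.767863, -0.557063]
ρ-limits: (tanh -0.767863, tanh -0.557063) = (-0.646, -0.506)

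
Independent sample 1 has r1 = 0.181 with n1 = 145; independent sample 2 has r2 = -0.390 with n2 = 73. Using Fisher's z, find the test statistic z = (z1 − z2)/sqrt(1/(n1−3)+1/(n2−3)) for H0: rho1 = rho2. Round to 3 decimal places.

z1 = atanh(0.181) = 0.183016,  z2 = atanh(-0.390) = -0.411800
SE = √(1/(n1−3) + 1/(n2−3)) = √(1/142 + 1/70) = √(0.0070423 + 0.0142857) = √0.0213280 = 0.146041
z = (z1 − z2)/SE = (0.183016 − (-0.411800)) / 0.146041 = 0.594816 / 0.146041 = 4.073

4.073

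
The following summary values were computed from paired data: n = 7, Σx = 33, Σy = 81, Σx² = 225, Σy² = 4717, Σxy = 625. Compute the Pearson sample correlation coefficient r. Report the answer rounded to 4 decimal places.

Numerator: nΣxy − (Σx)(Σy) = 7·625 − (33)(81) = 1702
Denominator: √[(nΣx²−(Σx)²)(nΣy²−(Σy)²)]
  nΣx²−(Σx)² = 7·225 − 1089 = 486;  nΣy²−(Σy)² = 7·4717 − 6561 = 26458
  √(486·26458) = √12858588 = 3585.8873
r = 1702 / 3585.8873 = 0.4746

0.4746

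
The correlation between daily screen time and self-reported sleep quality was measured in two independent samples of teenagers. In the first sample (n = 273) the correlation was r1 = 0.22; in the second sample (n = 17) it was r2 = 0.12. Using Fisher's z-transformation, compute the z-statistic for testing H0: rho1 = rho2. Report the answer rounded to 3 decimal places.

0.376

z1 = atanh(0.22) = 0.223656,  z2 = atanh(0.12) = 0.120581
SE = √(1/(n1−3) + 1/(n2−3)) = √(1/270 + 1/14) = √(0.0037037 + 0.0714286) = √0.0751323 = 0.274103
z = (z1 − z2)/SE = (0.223656 − 0.120581) / 0.274103 = 0.103075 / 0.274103 = 0.376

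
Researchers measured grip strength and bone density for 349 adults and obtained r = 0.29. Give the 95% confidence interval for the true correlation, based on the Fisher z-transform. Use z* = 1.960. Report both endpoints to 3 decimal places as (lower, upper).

z_r = atanh(0.29) = 0.298566;  SE = 1/√(n−3) = 1/√346 = 0.053760
z-limits: 0.298566 ± 1.960·0.053760 = 0.298566 ± 0.105370 = [0.193196, 0.403936]
ρ-limits: (tanh 0.193196, tanh 0.403936) = (0.191, 0.383)

(0.191, 0.383)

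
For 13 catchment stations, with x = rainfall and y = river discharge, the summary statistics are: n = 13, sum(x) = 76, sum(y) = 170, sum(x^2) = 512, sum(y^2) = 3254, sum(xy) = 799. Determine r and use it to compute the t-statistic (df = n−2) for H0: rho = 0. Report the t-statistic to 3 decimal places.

Numerator: nΣxy − (Σx)(Σy) = 13·799 − (76)(170) = -2533
Denominator: √[(nΣx²−(Σx)²)(nΣy²−(Σy)²)]
  nΣx²−(Σx)² = 13·512 − 5776 = 880;  nΣy²−(Σy)² = 13·3254 − 28900 = 13402
  √(880·13402) = √11793760 = 3434.2044
r = -2533 / 3434.2044 = -0.7376
t = r·√(n−2)/√(1−r²) = -0.7376·√11 / √(1−0.544054) = -2.446342 / 0.675238 = -3.623

-3.623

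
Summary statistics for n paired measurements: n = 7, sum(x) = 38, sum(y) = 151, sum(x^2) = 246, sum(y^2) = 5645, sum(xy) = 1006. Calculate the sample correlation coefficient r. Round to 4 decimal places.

Numerator: nΣxy − (Σx)(Σy) = 7·1006 − (38)(151) = 1304
Denominator: √[(nΣx²−(Σx)²)(nΣy²−(Σy)²)]
  nΣx²−(Σx)² = 7·246 − 1444 = 278;  nΣy²−(Σy)² = 7·5645 − 22801 = 16714
  √(278·16714) = √4646492 = 2155.5723
r = 1304 / 2155.5723 = 0.6049

0.6049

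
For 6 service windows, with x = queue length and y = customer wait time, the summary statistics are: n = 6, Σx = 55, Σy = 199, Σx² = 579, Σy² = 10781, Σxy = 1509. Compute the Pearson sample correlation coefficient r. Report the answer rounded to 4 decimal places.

S_xy = nΣxy − ΣxΣy = 6·1509 − 55·199 = 9054 − 10945 = -1891
S_xx = nΣx² − (Σx)² = 6·579 − 55² = 3474 − 3025 = 449
S_yy = nΣy² − (Σy)² = 6·10781 − 199² = 64686 − 39601 = 25085
r = S_xy / √(S_xx·S_yy) = -1891 / √(449·25085) = -1891 / √11263165 = -1891 / 3356.0639 = -0.5635

-0.5635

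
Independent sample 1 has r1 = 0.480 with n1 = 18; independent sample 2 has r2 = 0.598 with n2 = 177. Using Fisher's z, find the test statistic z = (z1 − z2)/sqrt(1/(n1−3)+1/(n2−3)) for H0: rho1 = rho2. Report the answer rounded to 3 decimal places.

Fisher z-transforms: z1 = atanh(0.480) = 0.522984, z2 = atanh(0.598) = 0.690028; difference d = -0.167044
Var(d) = 1/15 + 1/174 = 0.0666667 + 0.0057471 = 0.0724138
z = d/√Var(d) = -0.167044 / √0.0724138 = -0.167044 / 0.269098 = -0.621

-0.621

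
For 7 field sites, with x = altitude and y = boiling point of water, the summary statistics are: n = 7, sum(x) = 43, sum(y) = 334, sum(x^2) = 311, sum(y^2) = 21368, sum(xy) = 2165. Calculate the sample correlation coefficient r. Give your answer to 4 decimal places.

0.2246

S_xy = nΣxy − ΣxΣy = 7·2165 − 43·334 = 15155 − 14362 = 793
S_xx = nΣx² − (Σx)² = 7·311 − 43² = 2177 − 1849 = 328
S_yy = nΣy² − (Σy)² = 7·21368 − 334² = 149576 − 111556 = 38020
r = S_xy / √(S_xx·S_yy) = 793 / √(328·38020) = 793 / √12470560 = 793 / 3531.3680 = 0.2246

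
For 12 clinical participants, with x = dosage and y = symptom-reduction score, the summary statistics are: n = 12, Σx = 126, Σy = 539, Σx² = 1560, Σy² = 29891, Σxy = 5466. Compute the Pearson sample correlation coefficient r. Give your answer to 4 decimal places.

-0.1668

Numerator: nΣxy − (Σx)(Σy) = 12·5466 − (126)(539) = -2322
Denominator: √[(nΣx²−(Σx)²)(nΣy²−(Σy)²)]
  nΣx²−(Σx)² = 12·1560 − 15876 = 2844;  nΣy²−(Σy)² = 12·29891 − 290521 = 68171
  √(2844·68171) = √193878324 = 13924.0197
r = -2322 / 13924.0197 = -0.1668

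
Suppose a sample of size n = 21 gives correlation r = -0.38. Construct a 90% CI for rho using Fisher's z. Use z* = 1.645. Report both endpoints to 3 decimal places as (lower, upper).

Fisher z: z_r = atanh(r) = ½·ln((1+(-0.38))/(1−(-0.38))) = -0.400060
SE(z) = 1/√(n−3) = 1/√18 = 0.235702
90% ⇒ z* = 1.645; margin = 1.645·0.235702 = 0.387730
CI on z-scale: (-0.787790, -0.012330)
Back-transform: tanh(-0.787790) = -0.657155, tanh(-0.012330) = -0.012329

(-0.657, -0.012)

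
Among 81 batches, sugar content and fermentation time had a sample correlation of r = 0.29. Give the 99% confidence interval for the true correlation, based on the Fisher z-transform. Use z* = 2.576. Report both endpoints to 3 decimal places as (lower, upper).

z_r = atanh(0.29) = 0.298566;  SE = 1/√(n−3) = 1/√78 = 0.113228
z-limits: 0.298566 ± 2.576·0.113228 = 0.298566 ± 0.291675 = [0.006891, 0.590241]
ρ-limits: (tanh 0.006891, tanh 0.590241) = (0.007, 0.530)

(0.007, 0.530)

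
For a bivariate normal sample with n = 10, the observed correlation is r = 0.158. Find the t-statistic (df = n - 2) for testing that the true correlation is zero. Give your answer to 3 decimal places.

1 − r² = 1 − 0.024964 = 0.975036;  √(1−r²) = 0.987439
√(n−2) = √8 = 2.828427
t = r·√(n−2)/√(1−r²) = 0.158 · 2.828427 / 0.987439 = 0.453

0.453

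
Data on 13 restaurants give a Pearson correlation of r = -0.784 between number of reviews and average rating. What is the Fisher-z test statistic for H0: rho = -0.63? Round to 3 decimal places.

-0.994

z_r = atanh(-0.784) = -1.055667,  z_0 = atanh(-0.63) = -0.741416
SE = 1/√(n−3) = 1/√10 = 0.316228
z = (z_r − z_0)/SE = (-1.055667 − (-0.741416)) / 0.316228 = -0.314251 / 0.316228 = -0.994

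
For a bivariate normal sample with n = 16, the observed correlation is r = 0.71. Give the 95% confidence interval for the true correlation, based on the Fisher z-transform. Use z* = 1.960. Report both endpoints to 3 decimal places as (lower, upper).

Fisher z: z_r = atanh(r) = ½·ln((1+0.71)/(1−0.71)) = 0.887184
SE(z) = 1/√(n−3) = 1/√13 = 0.277350
95% ⇒ z* = 1.960; margin = 1.960·0.277350 = 0.543606
CI on z-scale: (0.343578, 1.430790)
Back-transform: tanh(0.343578) = 0.330668, tanh(1.430790) = 0.891828

(0.331, 0.892)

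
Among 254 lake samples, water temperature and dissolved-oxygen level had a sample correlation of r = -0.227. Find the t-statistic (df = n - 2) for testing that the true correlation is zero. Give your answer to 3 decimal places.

-3.700

t = r·√(n−2) / √(1−r²) with r = -0.227, n = 254
  = -0.227·√252 / √(1 − 0.051529)
  = -0.227·15.874508 / 0.973895
  = -3.603513 / 0.973895 = -3.700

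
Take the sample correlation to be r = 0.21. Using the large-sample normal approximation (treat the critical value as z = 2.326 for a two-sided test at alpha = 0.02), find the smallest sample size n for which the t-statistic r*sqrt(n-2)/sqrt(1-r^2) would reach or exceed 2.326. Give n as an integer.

Need r·√(n−2)/√(1−r²) ≥ 2.326
√(n−2) ≥ 2.326·√(1−0.0441) / 0.21 = 2.326·0.977701 / 0.21 = 10.8292
n−2 ≥ 117.2716  ⇒  n ≥ 119.2716
Smallest integer n = 120

120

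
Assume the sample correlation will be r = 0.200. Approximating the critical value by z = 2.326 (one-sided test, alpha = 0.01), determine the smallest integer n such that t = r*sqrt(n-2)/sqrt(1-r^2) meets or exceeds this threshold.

132

Need r·√(n−2)/√(1−r²) ≥ 2.326
√(n−2) ≥ 2.326·√(1−0.040000) / 0.200 = 2.326·0.979796 / 0.200 = 11.3950
n−2 ≥ 129.8460  ⇒  n ≥ 131.8460
Smallest integer n = 132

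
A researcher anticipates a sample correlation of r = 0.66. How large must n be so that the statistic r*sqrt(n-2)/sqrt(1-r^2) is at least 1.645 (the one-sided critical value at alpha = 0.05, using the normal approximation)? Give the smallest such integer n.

6

Need r·√(n−2)/√(1−r²) ≥ 1.645
√(n−2) ≥ 1.645·√(1−0.4356) / 0.66 = 1.645·0.751266 / 0.66 = 1.8725
n−2 ≥ 3.5063  ⇒  n ≥ 5.5063
Smallest integer n = 6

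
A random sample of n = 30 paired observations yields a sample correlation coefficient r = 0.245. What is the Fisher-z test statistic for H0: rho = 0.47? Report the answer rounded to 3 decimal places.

-1.351

Fisher z: atanh(0.245) = 0.250087, atanh(0.47) = 0.510070
z = (z_r − z_0)·√(n−3) = (0.250087 − 0.510070)·√27 = -0.259983 · 5.196152 = -1.351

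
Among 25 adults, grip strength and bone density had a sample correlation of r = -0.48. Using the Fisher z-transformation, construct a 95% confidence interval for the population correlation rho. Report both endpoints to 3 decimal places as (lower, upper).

z_r = atanh(-0.48) = -0.522984;  SE = 1/√(n−3) = 1/√22 = 0.213201
z-limits: -0.522984 ± 1.960·0.213201 = -0.522984 ± 0.417874 = [-0.940858, -0.105110]
ρ-limits: (tanh -0.940858, tanh -0.105110) = (-0.736, -0.105)

(-0.736, -0.105)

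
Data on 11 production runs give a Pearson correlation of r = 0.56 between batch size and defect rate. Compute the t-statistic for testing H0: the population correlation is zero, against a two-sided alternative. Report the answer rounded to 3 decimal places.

1 − r² = 1 − 0.3136 = 0.6864;  √(1−r²) = 0.828493
√(n−2) = √9 = 3.000000
t = r·√(n−2)/√(1−r²) = 0.56 · 3.000000 / 0.828493 = 2.028

2.028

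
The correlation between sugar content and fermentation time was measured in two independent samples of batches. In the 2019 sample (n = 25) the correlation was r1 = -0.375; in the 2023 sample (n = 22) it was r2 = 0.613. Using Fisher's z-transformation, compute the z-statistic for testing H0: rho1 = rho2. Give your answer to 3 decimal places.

-3.538

z1 = atanh(-0.375) = -0.394229,  z2 = atanh(0.613) = 0.713713
SE = √(1/(n1−3) + 1/(n2−3)) = √(1/22 + 1/19) = √(0.0454545 + 0.0526316) = √0.0980861 = 0.313187
z = (z1 − z2)/SE = (-0.394229 − 0.713713) / 0.313187 = -1.107942 / 0.313187 = -3.538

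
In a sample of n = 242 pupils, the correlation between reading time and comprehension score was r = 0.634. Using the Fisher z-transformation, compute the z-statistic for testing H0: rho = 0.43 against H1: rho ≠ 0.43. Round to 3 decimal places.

z_r = atanh(0.634) = 0.748076,  z_0 = atanh(0.43) = 0.459897
SE = 1/√(n−3) = 1/√239 = 0.064685
z = (z_r − z_0)/SE = (0.748076 − 0.459897) / 0.064685 = 0.288179 / 0.064685 = 4.455

4.455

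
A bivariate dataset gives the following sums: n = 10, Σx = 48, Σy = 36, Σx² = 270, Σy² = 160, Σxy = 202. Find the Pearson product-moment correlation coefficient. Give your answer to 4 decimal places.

0.8416

S_xy = nΣxy − ΣxΣy = 10·202 − 48·36 = 2020 − 1728 = 292
S_xx = nΣx² − (Σx)² = 10·270 − 48² = 2700 − 2304 = 396
S_yy = nΣy² − (Σy)² = 10·160 − 36² = 1600 − 1296 = 304
r = S_xy / √(S_xx·S_yy) = 292 / √(396·304) = 292 / √120384 = 292 / 346.9640 = 0.8416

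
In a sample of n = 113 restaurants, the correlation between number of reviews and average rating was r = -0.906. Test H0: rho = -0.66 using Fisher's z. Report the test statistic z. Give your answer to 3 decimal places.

-7.467

Fisher z: atanh(-0.906) = -1.504734, atanh(-0.66) = -0.792814
z = (z_r − z_0)·√(n−3) = (-1.504734 − (-0.792814))·√110 = -0.711920 · 10.488088 = -7.467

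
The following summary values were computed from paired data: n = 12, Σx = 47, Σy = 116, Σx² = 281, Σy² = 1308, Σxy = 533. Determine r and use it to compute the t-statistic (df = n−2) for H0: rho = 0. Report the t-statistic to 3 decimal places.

2.280

Numerator: nΣxy − (Σx)(Σy) = 12·533 − (47)(116) = 944
Denominator: √[(nΣx²−(Σx)²)(nΣy²−(Σy)²)]
  nΣx²−(Σx)² = 12·281 − 2209 = 1163;  nΣy²−(Σy)² = 12·1308 − 13456 = 2240
  √(1163·2240) = √2605120 = 1614.0384
r = 944 / 1614.0384 = 0.5849
t = r·√(n−2)/√(1−r²) = 0.5849·√10 / √(1−0.342108) = 1.849616 / 0.811105 = 2.280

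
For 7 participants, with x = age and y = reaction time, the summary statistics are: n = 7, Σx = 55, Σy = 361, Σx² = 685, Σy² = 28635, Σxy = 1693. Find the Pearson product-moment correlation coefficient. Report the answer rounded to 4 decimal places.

-0.7184

S_xy = nΣxy − ΣxΣy = 7·1693 − 55·361 = 11851 − 19855 = -8004
S_xx = nΣx² − (Σx)² = 7·685 − 55² = 4795 − 3025 = 1770
S_yy = nΣy² − (Σy)² = 7·28635 − 361² = 200445 − 130321 = 70124
r = S_xy / √(S_xx·S_yy) = -8004 / √(1770·70124) = -8004 / √124119480 = -8004 / 11140.8922 = -0.7184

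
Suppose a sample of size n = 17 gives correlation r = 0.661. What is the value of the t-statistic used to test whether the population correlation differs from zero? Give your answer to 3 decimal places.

3.412

1 − r² = 1 − 0.436921 = 0.563079;  √(1−r²) = 0.750386
√(n−2) = √15 = 3.872983
t = r·√(n−2)/√(1−r²) = 0.661 · 3.872983 / 0.750386 = 3.412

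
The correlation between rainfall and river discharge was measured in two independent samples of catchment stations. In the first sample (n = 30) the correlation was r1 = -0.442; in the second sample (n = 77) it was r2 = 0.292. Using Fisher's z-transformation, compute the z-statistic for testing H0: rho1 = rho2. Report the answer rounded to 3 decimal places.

-3.449

z1 = atanh(-0.442) = -0.474714,  z2 = atanh(0.292) = 0.300751
SE = √(1/(n1−3) + 1/(n2−3)) = √(1/27 + 1/74) = √(0.0370370 + 0.0135135) = √0.0505505 = 0.224834
z = (z1 − z2)/SE = (-0.474714 − 0.300751) / 0.224834 = -0.775465 / 0.224834 = -3.449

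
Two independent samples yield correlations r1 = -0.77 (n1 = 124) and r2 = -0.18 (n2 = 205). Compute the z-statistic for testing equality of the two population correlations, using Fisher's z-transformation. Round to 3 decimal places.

z1 = atanh(-0.77) = -1.020328,  z2 = atanh(-0.18) = -0.181983
SE = √(1/(n1−3) + 1/(n2−3)) = √(1/121 + 1/202) = √(0.0082645 + 0.0049505) = √0.0132150 = 0.114957
z = (z1 − z2)/SE = (-1.020328 − (-0.181983)) / 0.114957 = -0.838345 / 0.114957 = -7.293

-7.293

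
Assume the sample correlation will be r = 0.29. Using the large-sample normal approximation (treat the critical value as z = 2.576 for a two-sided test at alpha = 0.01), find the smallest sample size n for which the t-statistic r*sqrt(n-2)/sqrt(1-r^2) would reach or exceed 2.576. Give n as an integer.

75

Need r·√(n−2)/√(1−r²) ≥ 2.576
√(n−2) ≥ 2.576·√(1−0.0841) / 0.29 = 2.576·0.957027 / 0.29 = 8.5010
n−2 ≥ 72.2670  ⇒  n ≥ 74.2670
Smallest integer n = 75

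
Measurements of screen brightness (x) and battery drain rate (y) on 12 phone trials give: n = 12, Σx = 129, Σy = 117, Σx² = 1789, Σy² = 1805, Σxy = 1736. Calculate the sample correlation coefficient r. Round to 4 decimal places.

0.9252

S_xy = nΣxy − ΣxΣy = 12·1736 − 129·117 = 20832 − 15093 = 5739
S_xx = nΣx² − (Σx)² = 12·1789 − 129² = 21468 − 16641 = 4827
S_yy = nΣy² − (Σy)² = 12·1805 − 117² = 21660 − 13689 = 7971
r = S_xy / √(S_xx·S_yy) = 5739 / √(4827·7971) = 5739 / √38476017 = 5739 / 6202.9039 = 0.9252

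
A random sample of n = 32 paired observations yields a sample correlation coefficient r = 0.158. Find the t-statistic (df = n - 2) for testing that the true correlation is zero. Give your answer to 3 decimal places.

1 − r² = 1 − 0.024964 = 0.975036;  √(1−r²) = 0.987439
√(n−2) = √30 = 5.477226
t = r·√(n−2)/√(1−r²) = 0.158 · 5.477226 / 0.987439 = 0.876

0.876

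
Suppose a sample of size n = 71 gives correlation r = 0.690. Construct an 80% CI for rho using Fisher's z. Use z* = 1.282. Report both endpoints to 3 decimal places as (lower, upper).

z_r = atanh(0.690) = 0.847956;  SE = 1/√(n−3) = 1/√68 = 0.121268
z-limits: 0.847956 ± 1.282·0.121268 = 0.847956 ± 0.155466 = [0.692490, 1.003422]
ρ-limits: (tanh 0.692490, tanh 1.003422) = (0.600, 0.763)

(0.600, 0.763)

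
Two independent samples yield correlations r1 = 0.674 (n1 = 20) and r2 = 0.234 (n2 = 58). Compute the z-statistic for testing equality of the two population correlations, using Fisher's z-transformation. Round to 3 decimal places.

Fisher z-transforms: z1 = atanh(0.674) = 0.818037, z2 = atanh(0.234) = 0.238417; difference d = 0.579620
Var(d) = 1/17 + 1/55 = 0.0588235 + 0.0181818 = 0.0770053
z = d/√Var(d) = 0.579620 / √0.0770053 = 0.579620 / 0.277498 = 2.089

2.089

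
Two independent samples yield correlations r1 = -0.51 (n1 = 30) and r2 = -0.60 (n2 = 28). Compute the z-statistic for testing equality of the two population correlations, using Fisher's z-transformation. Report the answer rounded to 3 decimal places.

z1 = atanh(-0.51) = -0.562730,  z2 = atanh(-0.60) = -0.693147
SE = √(1/(n1−3) + 1/(n2−3)) = √(1/27 + 1/25) = √(0.0370370 + 0.0400000) = √0.0770370 = 0.277555
z = (z1 − z2)/SE = (-0.562730 − (-0.693147)) / 0.277555 = 0.130417 / 0.277555 = 0.470

0.470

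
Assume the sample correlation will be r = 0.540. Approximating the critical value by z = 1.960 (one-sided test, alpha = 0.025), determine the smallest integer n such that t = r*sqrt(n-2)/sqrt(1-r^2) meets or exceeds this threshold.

12

Need r·√(n−2)/√(1−r²) ≥ 1.960
√(n−2) ≥ 1.960·√(1−0.291600) / 0.540 = 1.960·0.841665 / 0.540 = 3.0549
n−2 ≥ 9.3324  ⇒  n ≥ 11.3324
Smallest integer n = 12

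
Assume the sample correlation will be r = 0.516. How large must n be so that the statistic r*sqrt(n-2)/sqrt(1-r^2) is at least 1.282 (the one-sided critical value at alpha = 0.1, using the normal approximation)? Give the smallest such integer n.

Need r·√(n−2)/√(1−r²) ≥ 1.282
√(n−2) ≥ 1.282·√(1−0.266256) / 0.516 = 1.282·0.856589 / 0.516 = 2.1282
n−2 ≥ 4.5292  ⇒  n ≥ 6.5292
Smallest integer n = 7

7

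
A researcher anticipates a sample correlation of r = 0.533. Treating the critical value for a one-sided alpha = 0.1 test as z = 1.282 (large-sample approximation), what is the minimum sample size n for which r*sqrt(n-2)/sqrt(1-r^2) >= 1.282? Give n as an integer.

7

Need r·√(n−2)/√(1−r²) ≥ 1.282
√(n−2) ≥ 1.282·√(1−0.284089) / 0.533 = 1.282·0.846115 / 0.533 = 2.0351
n−2 ≥ 4.1416  ⇒  n ≥ 6.1416
Smallest integer n = 7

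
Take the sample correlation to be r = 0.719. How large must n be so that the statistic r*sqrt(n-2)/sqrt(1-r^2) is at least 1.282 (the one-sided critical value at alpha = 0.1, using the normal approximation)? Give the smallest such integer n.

r√(n−2)/√(1−r²) ≥ 1.282  ⇔  n−2 ≥ (1.282)²·(1−r²)/r²
(1−r²)/r² = (1−0.516961)/0.516961 = 0.9344
n ≥ 2 + 1.643524·0.9344 = 2 + 1.5357 = 3.5357
⌈3.5357⌉ = 4

4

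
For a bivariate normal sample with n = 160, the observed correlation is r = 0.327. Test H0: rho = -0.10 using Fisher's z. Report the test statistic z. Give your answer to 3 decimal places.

5.511

z_r = atanh(0.327) = 0.339465,  z_0 = atanh(-0.10) = -0.100335
SE = 1/√(n−3) = 1/√157 = 0.079809
z = (z_r − z_0)/SE = (0.339465 − (-0.100335)) / 0.079809 = 0.439800 / 0.079809 = 5.511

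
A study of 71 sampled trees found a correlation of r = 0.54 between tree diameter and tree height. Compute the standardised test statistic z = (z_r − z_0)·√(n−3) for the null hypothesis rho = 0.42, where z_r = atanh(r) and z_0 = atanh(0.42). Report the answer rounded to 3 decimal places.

Fisher z: atanh(0.54) = 0.604156, atanh(0.42) = 0.447692
z = (z_r − z_0)·√(n−3) = (0.604156 − 0.447692)·√68 = 0.156464 · 8.246211 = 1.290

1.290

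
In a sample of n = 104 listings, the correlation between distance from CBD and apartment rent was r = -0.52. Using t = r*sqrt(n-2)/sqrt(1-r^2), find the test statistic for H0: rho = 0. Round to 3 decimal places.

t = r·√(n−2) / √(1−r²) with r = -0.52, n = 104
  = -0.52·√102 / √(1 − 0.2704)
  = -0.52·10.099505 / 0.854166
  = -5.251743 / 0.854166 = -6.148

-6.148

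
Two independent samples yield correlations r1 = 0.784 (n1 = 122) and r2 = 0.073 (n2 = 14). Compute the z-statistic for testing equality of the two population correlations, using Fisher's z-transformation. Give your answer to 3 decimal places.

3.118

Fisher z-transforms: z1 = atanh(0.784) = 1.055667, z2 = atanh(0.073) = 0.073130; difference d = 0.982537
Var(d) = 1/119 + 1/11 = 0.0084034 + 0.0909091 = 0.0993125
z = d/√Var(d) = 0.982537 / √0.0993125 = 0.982537 / 0.315139 = 3.118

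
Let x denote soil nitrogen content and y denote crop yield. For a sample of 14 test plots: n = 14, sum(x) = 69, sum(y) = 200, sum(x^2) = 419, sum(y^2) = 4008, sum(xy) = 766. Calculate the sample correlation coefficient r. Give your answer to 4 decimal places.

S_xy = nΣxy − ΣxΣy = 14·766 − 69·200 = 10724 − 13800 = -3076
S_xx = nΣx² − (Σx)² = 14·419 − 69² = 5866 − 4761 = 1105
S_yy = nΣy² − (Σy)² = 14·4008 − 200² = 56112 − 40000 = 16112
r = S_xy / √(S_xx·S_yy) = -3076 / √(1105·16112) = -3076 / √17803760 = -3076 / 4219.4502 = -0.7290

-0.7290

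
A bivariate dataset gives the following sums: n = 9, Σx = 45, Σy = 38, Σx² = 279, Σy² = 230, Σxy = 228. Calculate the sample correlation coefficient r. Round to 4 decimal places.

Numerator: nΣxy − (Σx)(Σy) = 9·228 − (45)(38) = 342
Denominator: √[(nΣx²−(Σx)²)(nΣy²−(Σy)²)]
  nΣx²−(Σx)² = 9·279 − 2025 = 486;  nΣy²−(Σy)² = 9·230 − 1444 = 626
  √(486·626) = √304236 = 551.5759
r = 342 / 551.5759 = 0.6200

0.6200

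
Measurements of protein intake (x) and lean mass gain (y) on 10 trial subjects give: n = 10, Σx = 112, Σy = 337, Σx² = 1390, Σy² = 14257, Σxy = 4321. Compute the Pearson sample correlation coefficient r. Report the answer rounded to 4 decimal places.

S_xy = nΣxy − ΣxΣy = 10·4321 − 112·337 = 43210 − 37744 = 5466
S_xx = nΣx² − (Σx)² = 10·1390 − 112² = 13900 − 12544 = 1356
S_yy = nΣy² − (Σy)² = 10·14257 − 337² = 142570 − 113569 = 29001
r = S_xy / √(S_xx·S_yy) = 5466 / √(1356·29001) = 5466 / √39325356 = 5466 / 6270.9932 = 0.8716

0.8716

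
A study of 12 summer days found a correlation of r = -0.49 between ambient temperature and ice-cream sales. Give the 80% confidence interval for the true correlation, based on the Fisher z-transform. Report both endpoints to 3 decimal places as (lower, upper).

Fisher z: z_r = atanh(r) = ½·ln((1+(-0.49))/(1−(-0.49))) = -0.536060
SE(z) = 1/√(n−3) = 1/√9 = 0.333333
80% ⇒ z* = 1.282; margin = 1.282·0.333333 = 0.427333
CI on z-scale: (-0.963393, -0.108727)
Back-transform: tanh(-0.963393) = -0.745787, tanh(-0.108727) = -0.108301

(-0.746, -0.108)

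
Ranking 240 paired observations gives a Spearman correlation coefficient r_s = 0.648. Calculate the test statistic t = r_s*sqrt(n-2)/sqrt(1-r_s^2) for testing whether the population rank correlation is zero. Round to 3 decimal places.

1 − r_s² = 1 − 0.419904 = 0.580096;  √(1−r_s²) = 0.761640
√(n−2) = √238 = 15.427249
t = r_s·√(n−2)/√(1−r_s²) = 0.648 · 15.427249 / 0.761640 = 13.125

13.125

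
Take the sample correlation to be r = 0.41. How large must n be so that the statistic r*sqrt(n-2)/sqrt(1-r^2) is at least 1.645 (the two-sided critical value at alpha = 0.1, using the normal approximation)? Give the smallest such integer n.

16

Need r·√(n−2)/√(1−r²) ≥ 1.645
√(n−2) ≥ 1.645·√(1−0.1681) / 0.41 = 1.645·0.912086 / 0.41 = 3.6595
n−2 ≥ 13.3919  ⇒  n ≥ 15.3919
Smallest integer n = 16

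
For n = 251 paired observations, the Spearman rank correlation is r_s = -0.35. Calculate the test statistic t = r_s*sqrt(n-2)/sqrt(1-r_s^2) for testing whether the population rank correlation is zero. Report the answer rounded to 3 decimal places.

t = r_s·√(n−2) / √(1−r_s²) with r_s = -0.35, n = 251
  = -0.35·√249 / √(1 − 0.1225)
  = -0.35·15.779734 / 0.936750
  = -5.522907 / 0.936750 = -5.896

-5.896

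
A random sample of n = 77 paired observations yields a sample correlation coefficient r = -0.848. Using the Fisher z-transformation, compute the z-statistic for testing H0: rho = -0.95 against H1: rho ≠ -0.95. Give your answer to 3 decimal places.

z_r = atanh(-0.848) = -1.248989,  z_0 = atanh(-0.95) = -1.831781
SE = 1/√(n−3) = 1/√74 = 0.116248
z = (z_r − z_0)/SE = (-1.248989 − (-1.831781)) / 0.116248 = 0.582792 / 0.116248 = 5.013

5.013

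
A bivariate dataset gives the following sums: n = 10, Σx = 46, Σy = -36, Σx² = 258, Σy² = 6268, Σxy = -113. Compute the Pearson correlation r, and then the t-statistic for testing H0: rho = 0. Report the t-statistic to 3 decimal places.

S_xy = nΣxy − ΣxΣy = 10·(-113) − 46·(-36) = -1130 − (-1656) = 526
S_xx = nΣx² − (Σx)² = 10·258 − 46² = 2580 − 2116 = 464
S_yy = nΣy² − (Σy)² = 10·6268 − (-36)² = 62680 − 1296 = 61384
r = S_xy / √(S_xx·S_yy) = 526 / √(464·61384) = 526 / √28482176 = 526 / 5336.8695 = 0.0986
t = r·√(n−2)/√(1−r²) = 0.0986·√8 / √(1−0.009722) = 0.278883 / 0.995127 = 0.280

0.280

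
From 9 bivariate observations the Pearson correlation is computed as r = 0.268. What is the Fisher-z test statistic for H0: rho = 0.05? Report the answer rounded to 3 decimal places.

z_r = atanh(0.268) = 0.274708,  z_0 = atanh(0.05) = 0.050042
SE = 1/√(n−3) = 1/√6 = 0.408248
z = (z_r − z_0)/SE = (0.274708 − 0.050042) / 0.408248 = 0.224666 / 0.408248 = 0.550

0.550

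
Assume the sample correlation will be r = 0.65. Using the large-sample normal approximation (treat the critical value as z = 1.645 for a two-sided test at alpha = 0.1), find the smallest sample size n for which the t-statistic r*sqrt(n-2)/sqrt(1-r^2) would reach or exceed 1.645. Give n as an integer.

r√(n−2)/√(1−r²) ≥ 1.645  ⇔  n−2 ≥ (1.645)²·(1−r²)/r²
(1−r²)/r² = (1−0.4225)/0.4225 = 1.3669
n ≥ 2 + 2.706025·1.3669 = 2 + 3.6989 = 5.6989
⌈5.6989⌉ = 6

6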